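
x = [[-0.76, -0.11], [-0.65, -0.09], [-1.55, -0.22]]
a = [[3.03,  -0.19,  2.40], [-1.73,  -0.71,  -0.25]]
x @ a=[[-2.11, 0.22, -1.8],[-1.81, 0.19, -1.54],[-4.32, 0.45, -3.66]]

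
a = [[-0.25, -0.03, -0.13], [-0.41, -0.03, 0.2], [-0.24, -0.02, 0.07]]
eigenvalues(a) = [-0.36, 0.14, 0.0]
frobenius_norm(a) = 0.59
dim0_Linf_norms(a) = [0.41, 0.03, 0.2]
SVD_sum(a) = [[-0.2, -0.02, 0.05], [-0.43, -0.04, 0.12], [-0.24, -0.02, 0.07]] + [[-0.05, -0.01, -0.18], [0.02, 0.01, 0.08], [0.00, 0.0, 0.0]] + [[-0.00, 0.00, -0.00], [-0.00, 0.00, -0.0], [0.0, -0.0, 0.00]]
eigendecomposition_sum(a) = [[-0.28, -0.03, -0.07], [-0.25, -0.03, -0.06], [-0.17, -0.02, -0.04]] + [[0.03, 0.00, -0.06], [-0.16, -0.0, 0.27], [-0.07, -0.00, 0.11]] + [[-0.0, -0.0, 0.0],[0.00, 0.0, -0.00],[-0.00, -0.00, 0.00]]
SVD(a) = [[-0.38, 0.91, -0.17], [-0.81, -0.41, -0.42], [-0.45, -0.02, 0.89]] @ diag([0.5551342545493726, 0.20982352013415084, 0.00022321385753653692]) @ [[0.96, 0.08, -0.26], [-0.25, -0.07, -0.96], [0.1, -0.99, 0.05]]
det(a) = -0.00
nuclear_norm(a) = 0.77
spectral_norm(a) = 0.56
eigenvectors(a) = [[0.68, 0.20, 0.1], [0.60, -0.9, -0.99], [0.41, -0.39, 0.04]]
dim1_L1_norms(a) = [0.41, 0.64, 0.33]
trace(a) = -0.21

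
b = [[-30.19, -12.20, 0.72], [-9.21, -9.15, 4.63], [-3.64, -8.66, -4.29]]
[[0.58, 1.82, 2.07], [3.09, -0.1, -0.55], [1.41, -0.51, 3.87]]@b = [[-41.81, -41.66, -0.04],[-90.36, -32.02, 4.12],[-51.96, -46.05, -17.95]]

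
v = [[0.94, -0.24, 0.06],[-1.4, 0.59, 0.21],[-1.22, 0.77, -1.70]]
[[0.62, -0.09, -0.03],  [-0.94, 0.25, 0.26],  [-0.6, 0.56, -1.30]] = v @ [[0.68, 0.06, -0.11], [0.06, 0.6, -0.1], [-0.11, -0.1, 0.8]]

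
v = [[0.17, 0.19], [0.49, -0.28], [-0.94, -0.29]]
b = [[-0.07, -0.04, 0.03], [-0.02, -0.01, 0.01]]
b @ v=[[-0.06, -0.01], [-0.02, -0.00]]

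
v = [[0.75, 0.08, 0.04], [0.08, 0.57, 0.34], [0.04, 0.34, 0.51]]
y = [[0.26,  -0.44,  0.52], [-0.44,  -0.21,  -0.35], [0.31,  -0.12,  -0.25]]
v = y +[[0.49, 0.52, -0.48], [0.52, 0.78, 0.69], [-0.27, 0.46, 0.76]]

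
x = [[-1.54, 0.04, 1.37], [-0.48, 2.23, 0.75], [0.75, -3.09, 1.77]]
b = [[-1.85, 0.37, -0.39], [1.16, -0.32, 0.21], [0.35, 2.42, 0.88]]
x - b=[[0.31, -0.33, 1.76], [-1.64, 2.55, 0.54], [0.40, -5.51, 0.89]]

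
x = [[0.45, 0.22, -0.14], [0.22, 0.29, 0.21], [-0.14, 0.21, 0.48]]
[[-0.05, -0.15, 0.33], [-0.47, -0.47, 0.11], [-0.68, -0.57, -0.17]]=x @ [[0.11, -0.04, 1.67],  [-1.04, -1.08, -1.44],  [-0.92, -0.72, 0.76]]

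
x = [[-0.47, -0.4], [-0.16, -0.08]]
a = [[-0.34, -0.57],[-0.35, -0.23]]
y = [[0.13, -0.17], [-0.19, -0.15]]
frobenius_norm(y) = 0.32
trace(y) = -0.02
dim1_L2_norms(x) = [0.62, 0.18]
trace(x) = -0.55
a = y + x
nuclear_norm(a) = 0.93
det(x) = -0.03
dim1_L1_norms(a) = [0.91, 0.58]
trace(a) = -0.57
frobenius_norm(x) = 0.64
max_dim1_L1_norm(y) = 0.34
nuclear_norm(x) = 0.68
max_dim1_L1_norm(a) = 0.91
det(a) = -0.12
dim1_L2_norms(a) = [0.66, 0.42]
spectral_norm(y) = 0.24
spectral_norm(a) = 0.77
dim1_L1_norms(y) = [0.3, 0.34]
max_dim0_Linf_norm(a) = 0.57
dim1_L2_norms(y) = [0.21, 0.24]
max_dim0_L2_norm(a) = 0.61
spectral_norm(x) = 0.64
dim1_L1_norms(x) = [0.87, 0.24]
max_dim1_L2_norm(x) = 0.62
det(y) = -0.05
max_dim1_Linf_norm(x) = 0.47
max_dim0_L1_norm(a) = 0.8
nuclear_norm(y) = 0.46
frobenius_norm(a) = 0.78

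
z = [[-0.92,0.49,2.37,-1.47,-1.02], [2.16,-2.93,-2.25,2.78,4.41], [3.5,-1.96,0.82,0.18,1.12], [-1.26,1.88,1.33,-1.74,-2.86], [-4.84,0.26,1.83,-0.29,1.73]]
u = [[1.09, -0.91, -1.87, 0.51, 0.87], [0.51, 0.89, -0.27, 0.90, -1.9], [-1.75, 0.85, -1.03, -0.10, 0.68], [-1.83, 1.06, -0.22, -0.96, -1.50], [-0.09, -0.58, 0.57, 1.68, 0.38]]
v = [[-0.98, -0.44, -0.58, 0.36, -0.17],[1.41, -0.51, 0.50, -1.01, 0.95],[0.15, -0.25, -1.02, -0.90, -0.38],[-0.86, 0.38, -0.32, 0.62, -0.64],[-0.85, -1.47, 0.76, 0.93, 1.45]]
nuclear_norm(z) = 17.62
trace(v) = -0.44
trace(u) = 0.37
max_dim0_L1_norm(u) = 5.33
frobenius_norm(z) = 11.02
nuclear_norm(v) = 6.76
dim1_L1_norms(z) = [6.27, 14.53, 7.58, 9.07, 8.95]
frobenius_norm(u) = 5.36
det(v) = -0.00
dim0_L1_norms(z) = [12.68, 7.52, 8.6, 6.46, 11.14]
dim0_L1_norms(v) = [4.25, 3.05, 3.18, 3.82, 3.59]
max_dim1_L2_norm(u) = 2.77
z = v @ u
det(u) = -22.56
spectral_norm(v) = 2.71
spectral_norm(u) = 3.69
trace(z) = -3.04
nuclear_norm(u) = 10.86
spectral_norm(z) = 9.05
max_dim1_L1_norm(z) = 14.53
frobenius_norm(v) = 4.04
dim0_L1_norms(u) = [5.27, 4.29, 3.96, 4.15, 5.33]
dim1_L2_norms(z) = [3.15, 6.74, 4.25, 4.25, 5.47]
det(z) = 0.00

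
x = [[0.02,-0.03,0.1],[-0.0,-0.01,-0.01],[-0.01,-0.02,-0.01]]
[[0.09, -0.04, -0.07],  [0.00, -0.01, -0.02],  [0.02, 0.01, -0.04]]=x @ [[-0.49,-1.98,-0.14], [-1.00,0.6,2.16], [0.65,0.18,-0.05]]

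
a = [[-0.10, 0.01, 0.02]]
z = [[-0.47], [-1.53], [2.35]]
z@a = [[0.05, -0.00, -0.01], [0.15, -0.02, -0.03], [-0.24, 0.02, 0.05]]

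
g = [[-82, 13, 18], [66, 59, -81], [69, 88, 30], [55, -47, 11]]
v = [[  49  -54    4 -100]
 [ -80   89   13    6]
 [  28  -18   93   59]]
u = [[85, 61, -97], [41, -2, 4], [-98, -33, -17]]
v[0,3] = -100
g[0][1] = 13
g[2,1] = 88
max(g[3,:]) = 55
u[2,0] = -98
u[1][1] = -2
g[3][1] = -47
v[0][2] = 4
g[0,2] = 18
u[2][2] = -17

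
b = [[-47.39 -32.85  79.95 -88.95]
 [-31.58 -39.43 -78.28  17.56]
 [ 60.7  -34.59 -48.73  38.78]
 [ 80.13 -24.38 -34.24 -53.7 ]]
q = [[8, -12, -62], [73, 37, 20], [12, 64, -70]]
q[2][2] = -70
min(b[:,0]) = -47.39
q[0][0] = 8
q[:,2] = [-62, 20, -70]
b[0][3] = -88.95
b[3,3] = -53.7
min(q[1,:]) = 20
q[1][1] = 37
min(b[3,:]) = -53.7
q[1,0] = 73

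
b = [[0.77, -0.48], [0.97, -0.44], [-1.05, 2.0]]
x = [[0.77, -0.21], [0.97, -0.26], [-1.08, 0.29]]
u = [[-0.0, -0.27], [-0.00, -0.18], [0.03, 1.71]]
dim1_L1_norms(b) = [1.25, 1.41, 3.05]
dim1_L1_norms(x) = [0.98, 1.23, 1.37]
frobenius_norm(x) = 1.70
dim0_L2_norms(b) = [1.62, 2.1]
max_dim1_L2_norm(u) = 1.71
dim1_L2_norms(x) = [0.8, 1.0, 1.12]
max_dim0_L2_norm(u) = 1.74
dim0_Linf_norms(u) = [0.03, 1.71]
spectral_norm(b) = 2.56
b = x + u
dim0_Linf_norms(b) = [1.05, 2.0]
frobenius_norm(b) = 2.66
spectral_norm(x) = 1.70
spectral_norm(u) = 1.74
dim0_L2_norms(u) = [0.03, 1.74]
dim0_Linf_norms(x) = [1.08, 0.29]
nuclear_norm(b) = 3.27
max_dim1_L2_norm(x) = 1.12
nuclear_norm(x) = 1.70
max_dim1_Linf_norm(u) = 1.71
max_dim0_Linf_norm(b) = 2.0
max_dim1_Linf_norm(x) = 1.08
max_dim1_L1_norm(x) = 1.37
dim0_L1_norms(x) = [2.82, 0.76]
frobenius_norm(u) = 1.74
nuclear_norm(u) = 1.75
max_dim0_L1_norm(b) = 2.92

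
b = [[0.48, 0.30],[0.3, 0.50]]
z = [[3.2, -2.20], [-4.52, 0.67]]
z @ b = [[0.88, -0.14], [-1.97, -1.02]]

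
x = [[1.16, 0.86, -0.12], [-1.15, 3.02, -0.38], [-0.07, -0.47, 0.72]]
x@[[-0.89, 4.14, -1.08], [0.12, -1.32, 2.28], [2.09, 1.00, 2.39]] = [[-1.18, 3.55, 0.42],[0.59, -9.13, 7.22],[1.51, 1.05, 0.72]]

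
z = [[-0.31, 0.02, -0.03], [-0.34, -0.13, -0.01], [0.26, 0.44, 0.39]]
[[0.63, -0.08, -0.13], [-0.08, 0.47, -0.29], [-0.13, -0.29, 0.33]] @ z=[[-0.20, -0.03, -0.07], [-0.21, -0.19, -0.12], [0.22, 0.18, 0.14]]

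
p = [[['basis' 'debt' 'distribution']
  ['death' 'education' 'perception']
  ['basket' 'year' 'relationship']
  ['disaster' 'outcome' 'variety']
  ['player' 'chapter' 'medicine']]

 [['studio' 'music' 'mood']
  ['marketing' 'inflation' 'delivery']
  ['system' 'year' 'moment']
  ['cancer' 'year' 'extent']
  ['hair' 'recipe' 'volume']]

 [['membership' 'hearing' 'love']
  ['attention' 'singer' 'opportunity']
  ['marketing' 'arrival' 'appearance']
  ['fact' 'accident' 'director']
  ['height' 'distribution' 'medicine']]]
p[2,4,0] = 'height'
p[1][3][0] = 'cancer'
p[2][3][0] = 'fact'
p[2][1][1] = 'singer'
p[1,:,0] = ['studio', 'marketing', 'system', 'cancer', 'hair']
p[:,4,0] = ['player', 'hair', 'height']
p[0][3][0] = 'disaster'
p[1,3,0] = 'cancer'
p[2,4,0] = 'height'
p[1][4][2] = 'volume'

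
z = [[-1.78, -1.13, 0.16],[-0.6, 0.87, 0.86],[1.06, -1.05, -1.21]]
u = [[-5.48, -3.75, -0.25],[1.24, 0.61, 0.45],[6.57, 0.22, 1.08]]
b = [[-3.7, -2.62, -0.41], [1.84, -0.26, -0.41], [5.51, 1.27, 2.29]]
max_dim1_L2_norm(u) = 6.66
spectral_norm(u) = 9.13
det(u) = -8.20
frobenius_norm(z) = 3.17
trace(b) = -1.67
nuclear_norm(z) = 4.46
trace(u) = -3.79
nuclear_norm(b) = 10.49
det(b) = 15.69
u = b + z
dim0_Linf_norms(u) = [6.57, 3.75, 1.08]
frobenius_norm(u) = 9.52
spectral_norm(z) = 2.45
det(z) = 0.01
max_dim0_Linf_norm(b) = 5.51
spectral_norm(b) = 7.56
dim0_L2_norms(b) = [6.89, 2.92, 2.36]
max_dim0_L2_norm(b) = 6.89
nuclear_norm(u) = 12.14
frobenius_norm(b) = 7.85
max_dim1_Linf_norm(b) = 5.51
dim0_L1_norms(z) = [3.44, 3.05, 2.23]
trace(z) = -2.12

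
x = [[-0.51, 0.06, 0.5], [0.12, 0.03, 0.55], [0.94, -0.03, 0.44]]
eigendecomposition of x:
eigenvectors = [[0.79,-0.31,-0.06], [0.25,-0.58,-1.00], [-0.57,-0.75,0.06]]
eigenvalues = [-0.85, 0.81, 0.0]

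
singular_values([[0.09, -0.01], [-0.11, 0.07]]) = [0.16, 0.03]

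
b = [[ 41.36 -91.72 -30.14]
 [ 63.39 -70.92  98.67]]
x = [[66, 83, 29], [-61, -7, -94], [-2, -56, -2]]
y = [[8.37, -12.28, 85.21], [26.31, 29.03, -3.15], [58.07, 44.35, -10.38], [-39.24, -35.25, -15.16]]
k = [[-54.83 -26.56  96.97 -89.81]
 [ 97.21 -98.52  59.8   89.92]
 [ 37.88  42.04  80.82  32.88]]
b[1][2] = 98.67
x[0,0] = 66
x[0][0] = 66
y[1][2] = -3.15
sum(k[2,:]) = 193.62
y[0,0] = 8.37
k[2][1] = 42.04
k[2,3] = 32.88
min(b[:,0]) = 41.36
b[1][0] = 63.39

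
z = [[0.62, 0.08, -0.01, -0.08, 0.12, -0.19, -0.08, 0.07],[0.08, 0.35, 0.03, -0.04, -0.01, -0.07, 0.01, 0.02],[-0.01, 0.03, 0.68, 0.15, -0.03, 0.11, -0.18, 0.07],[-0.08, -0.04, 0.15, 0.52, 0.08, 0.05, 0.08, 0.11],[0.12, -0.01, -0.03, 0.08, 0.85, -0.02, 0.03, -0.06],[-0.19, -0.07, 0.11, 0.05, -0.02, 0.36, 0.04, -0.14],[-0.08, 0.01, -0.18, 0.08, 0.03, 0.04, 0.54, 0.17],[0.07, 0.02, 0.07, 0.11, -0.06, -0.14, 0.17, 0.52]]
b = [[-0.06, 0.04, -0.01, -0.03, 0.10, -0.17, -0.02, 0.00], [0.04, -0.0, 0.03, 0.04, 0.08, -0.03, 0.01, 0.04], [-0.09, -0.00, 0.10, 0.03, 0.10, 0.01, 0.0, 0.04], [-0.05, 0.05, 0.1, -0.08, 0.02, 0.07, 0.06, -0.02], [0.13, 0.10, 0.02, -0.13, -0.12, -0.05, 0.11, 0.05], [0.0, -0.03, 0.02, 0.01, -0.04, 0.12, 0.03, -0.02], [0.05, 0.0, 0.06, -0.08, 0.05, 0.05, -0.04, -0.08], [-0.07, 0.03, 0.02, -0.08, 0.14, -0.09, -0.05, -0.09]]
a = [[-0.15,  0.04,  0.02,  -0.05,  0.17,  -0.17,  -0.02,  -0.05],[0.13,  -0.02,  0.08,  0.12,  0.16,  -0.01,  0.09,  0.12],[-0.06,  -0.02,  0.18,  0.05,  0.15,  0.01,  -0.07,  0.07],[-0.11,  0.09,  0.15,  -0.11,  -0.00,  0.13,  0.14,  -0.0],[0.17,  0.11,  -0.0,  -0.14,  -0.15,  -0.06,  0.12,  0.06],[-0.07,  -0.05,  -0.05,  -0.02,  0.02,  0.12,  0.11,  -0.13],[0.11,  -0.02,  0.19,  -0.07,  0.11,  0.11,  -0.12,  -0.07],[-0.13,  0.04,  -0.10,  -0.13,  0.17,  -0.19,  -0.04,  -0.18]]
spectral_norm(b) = 0.34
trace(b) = -0.17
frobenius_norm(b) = 0.54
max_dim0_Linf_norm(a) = 0.19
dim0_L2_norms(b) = [0.2, 0.13, 0.16, 0.2, 0.25, 0.25, 0.15, 0.14]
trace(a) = -0.43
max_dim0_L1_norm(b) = 0.65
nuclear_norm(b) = 1.18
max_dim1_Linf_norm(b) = 0.17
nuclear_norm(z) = 4.44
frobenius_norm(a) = 0.86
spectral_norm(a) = 0.49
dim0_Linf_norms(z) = [0.62, 0.35, 0.68, 0.52, 0.85, 0.36, 0.54, 0.52]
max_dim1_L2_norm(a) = 0.38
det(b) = -0.00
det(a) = -0.00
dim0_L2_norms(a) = [0.34, 0.16, 0.33, 0.27, 0.38, 0.33, 0.27, 0.28]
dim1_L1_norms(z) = [1.25, 0.61, 1.26, 1.11, 1.2, 0.98, 1.13, 1.16]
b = z @ a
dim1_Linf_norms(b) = [0.17, 0.08, 0.1, 0.1, 0.13, 0.12, 0.08, 0.14]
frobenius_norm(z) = 1.77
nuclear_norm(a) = 2.05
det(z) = 0.00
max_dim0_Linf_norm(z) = 0.85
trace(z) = 4.44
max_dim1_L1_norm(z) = 1.26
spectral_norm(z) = 0.94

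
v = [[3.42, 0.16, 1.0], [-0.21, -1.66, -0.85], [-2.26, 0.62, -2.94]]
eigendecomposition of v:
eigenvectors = [[0.94+0.00j, -0.10+0.09j, (-0.1-0.09j)], [0.02+0.00j, 0.72+0.00j, (0.72-0j)], [(-0.35+0j), (0.41-0.55j), 0.41+0.55j]]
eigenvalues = [(3.05+0j), (-2.11+0.62j), (-2.11-0.62j)]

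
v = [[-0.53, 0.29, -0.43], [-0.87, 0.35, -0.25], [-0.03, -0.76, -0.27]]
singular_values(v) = [1.22, 0.78, 0.21]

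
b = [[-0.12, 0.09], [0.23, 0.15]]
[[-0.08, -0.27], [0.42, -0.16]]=b@[[1.29, 0.66],  [0.82, -2.07]]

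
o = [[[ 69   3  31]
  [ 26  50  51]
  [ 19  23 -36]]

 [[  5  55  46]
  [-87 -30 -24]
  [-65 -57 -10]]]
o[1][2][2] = -10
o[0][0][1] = 3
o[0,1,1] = 50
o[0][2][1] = 23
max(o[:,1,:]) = 51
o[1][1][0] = -87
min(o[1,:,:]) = -87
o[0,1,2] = 51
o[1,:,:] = [[5, 55, 46], [-87, -30, -24], [-65, -57, -10]]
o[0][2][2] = -36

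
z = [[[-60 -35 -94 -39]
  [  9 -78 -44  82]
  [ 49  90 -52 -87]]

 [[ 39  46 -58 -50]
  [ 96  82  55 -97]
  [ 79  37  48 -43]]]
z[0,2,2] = -52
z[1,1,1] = 82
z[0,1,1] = -78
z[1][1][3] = -97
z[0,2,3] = -87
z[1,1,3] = -97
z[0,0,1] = -35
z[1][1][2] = 55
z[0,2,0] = 49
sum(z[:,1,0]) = 105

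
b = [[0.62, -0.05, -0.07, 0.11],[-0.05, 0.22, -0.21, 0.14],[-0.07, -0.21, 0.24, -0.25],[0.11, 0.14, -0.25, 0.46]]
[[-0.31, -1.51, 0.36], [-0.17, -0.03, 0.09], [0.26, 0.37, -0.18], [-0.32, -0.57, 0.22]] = b @ [[-0.42, -2.33, 0.54],  [-0.28, -0.15, 0.16],  [0.46, 0.16, -0.28],  [-0.26, -0.55, 0.15]]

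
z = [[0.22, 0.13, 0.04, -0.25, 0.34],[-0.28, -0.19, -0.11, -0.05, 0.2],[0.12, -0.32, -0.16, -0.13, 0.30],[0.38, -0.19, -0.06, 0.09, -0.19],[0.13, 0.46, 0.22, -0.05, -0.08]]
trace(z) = -0.12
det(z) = 0.00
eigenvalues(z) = [(-0.67+0j), (0.27+0.32j), (0.27-0.32j), (0.01+0j), (-0+0j)]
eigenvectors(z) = [[0.13+0.00j, 0.62+0.00j, 0.62-0.00j, -0.01+0.00j, (0.11+0j)], [(0.47+0j), -0.18+0.26j, -0.18-0.26j, (0.36+0j), (0.35+0j)], [(0.61+0j), (0.29-0.18j), (0.29+0.18j), -0.88+0.00j, -0.51+0.00j], [-0.05+0.00j, 0.15-0.56j, 0.15+0.56j, -0.24+0.00j, 0.69+0.00j], [-0.62+0.00j, (0.24+0.09j), (0.24-0.09j), (-0.21+0j), 0.36+0.00j]]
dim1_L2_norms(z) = [0.49, 0.41, 0.5, 0.48, 0.53]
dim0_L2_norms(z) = [0.55, 0.63, 0.3, 0.3, 0.54]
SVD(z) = [[0.02, 0.85, 0.16, -0.41, -0.30], [0.45, 0.02, -0.44, -0.52, 0.57], [0.59, 0.34, 0.28, 0.61, 0.3], [0.02, -0.25, 0.84, -0.40, 0.28], [-0.68, 0.32, -0.02, 0.16, 0.64]] @ diag([0.7430292419347978, 0.5744150839077273, 0.5435192027352079, 0.006119198183679263, 0.0020709130237816565]) @ [[-0.18, -0.79, -0.39, -0.09, 0.43], [0.29, 0.34, 0.11, -0.51, 0.72], [0.93, -0.28, -0.08, 0.04, -0.20], [0.09, -0.04, 0.4, 0.78, 0.48], [-0.07, -0.43, 0.82, -0.35, -0.14]]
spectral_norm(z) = 0.74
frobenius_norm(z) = 1.09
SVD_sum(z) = [[-0.0,-0.01,-0.00,-0.0,0.01], [-0.06,-0.26,-0.13,-0.03,0.14], [-0.08,-0.34,-0.17,-0.04,0.19], [-0.0,-0.01,-0.01,-0.0,0.01], [0.09,0.39,0.2,0.05,-0.22]] + [[0.14, 0.16, 0.05, -0.25, 0.35], [0.0, 0.0, 0.0, -0.01, 0.01], [0.06, 0.07, 0.02, -0.1, 0.14], [-0.04, -0.05, -0.02, 0.07, -0.10], [0.05, 0.06, 0.02, -0.09, 0.13]] + [[0.08, -0.02, -0.01, 0.0, -0.02], [-0.22, 0.07, 0.02, -0.01, 0.05], [0.14, -0.04, -0.01, 0.01, -0.03], [0.42, -0.13, -0.04, 0.02, -0.09], [-0.01, 0.0, 0.00, -0.0, 0.0]] + [[-0.00, 0.0, -0.00, -0.00, -0.00], [-0.0, 0.0, -0.0, -0.0, -0.00], [0.0, -0.0, 0.0, 0.00, 0.0], [-0.0, 0.00, -0.0, -0.00, -0.00], [0.00, -0.00, 0.0, 0.0, 0.0]] + [[0.0,0.0,-0.0,0.0,0.00], [-0.0,-0.0,0.0,-0.00,-0.0], [-0.00,-0.0,0.0,-0.0,-0.0], [-0.00,-0.00,0.00,-0.0,-0.0], [-0.00,-0.0,0.0,-0.0,-0.0]]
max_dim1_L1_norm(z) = 1.03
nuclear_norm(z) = 1.87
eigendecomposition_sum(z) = [[-0.02+0.00j, (-0.07+0j), (-0.04+0j), -0.01-0.00j, 0.05+0.00j],[(-0.07+0j), -0.25+0.00j, -0.13+0.00j, (-0.05-0j), 0.17+0.00j],[(-0.09+0j), -0.33+0.00j, -0.17+0.00j, -0.06-0.00j, 0.23+0.00j],[(0.01-0j), 0.03-0.00j, (0.02-0j), (0.01+0j), (-0.02-0j)],[(0.09-0j), (0.34-0j), 0.17-0.00j, 0.07+0.00j, -0.23-0.00j]] + [[0.12+0.18j, 0.10-0.15j, (0.04-0.05j), -0.12+0.08j, (0.15-0.13j)], [-0.11+0.00j, 0.03+0.08j, 0.01+0.03j, 0.00-0.07j, (0.01+0.1j)], [0.11+0.05j, 0.01-0.10j, -0.04j, -0.03+0.07j, 0.03-0.10j], [0.19-0.07j, -0.11-0.13j, (-0.04-0.05j), (0.04+0.13j), (-0.08-0.16j)], [(0.02+0.09j), (0.06-0.04j), (0.02-0.01j), (-0.06+0.01j), (0.08-0.03j)]] + [[0.12-0.18j,(0.1+0.15j),(0.04+0.05j),(-0.12-0.08j),(0.15+0.13j)], [(-0.11-0j),0.03-0.08j,(0.01-0.03j),0.07j,(0.01-0.1j)], [(0.11-0.05j),0.01+0.10j,0.04j,-0.03-0.07j,(0.03+0.1j)], [(0.19+0.07j),(-0.11+0.13j),(-0.04+0.05j),(0.04-0.13j),-0.08+0.16j], [(0.02-0.09j),0.06+0.04j,0.02+0.01j,(-0.06-0.01j),(0.08+0.03j)]] + [[-0.00-0.00j, 0j, 0j, -0j, 0j],[0j, (-0-0j), -0.00-0.00j, (-0+0j), -0.00-0.00j],[-0.00-0.00j, 0.00+0.00j, (0.01+0j), -0j, (0.01+0j)],[-0.00-0.00j, 0j, 0.00+0.00j, -0j, 0j],[-0.00-0.00j, 0.00+0.00j, 0j, -0j, 0j]] + [[0.00+0.00j, (-0-0j), (-0-0j), (-0+0j), -0.00-0.00j], [0j, -0.00-0.00j, -0.00-0.00j, -0.00+0.00j, -0.00-0.00j], [-0.00-0.00j, 0.00+0.00j, 0.00+0.00j, -0j, 0j], [0j, -0.00-0.00j, (-0-0j), (-0+0j), -0.00-0.00j], [0.00+0.00j, -0.00-0.00j, (-0-0j), -0.00+0.00j, (-0-0j)]]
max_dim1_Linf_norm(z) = 0.46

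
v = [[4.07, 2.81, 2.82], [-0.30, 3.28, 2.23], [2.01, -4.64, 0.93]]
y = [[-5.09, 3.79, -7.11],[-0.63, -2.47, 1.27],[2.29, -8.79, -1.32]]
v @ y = [[-16.03, -16.3, -29.09], [4.57, -28.84, 3.35], [-5.18, 10.90, -21.41]]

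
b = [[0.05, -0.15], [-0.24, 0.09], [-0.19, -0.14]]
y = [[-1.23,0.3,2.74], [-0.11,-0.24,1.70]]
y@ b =[[-0.65, -0.17], [-0.27, -0.24]]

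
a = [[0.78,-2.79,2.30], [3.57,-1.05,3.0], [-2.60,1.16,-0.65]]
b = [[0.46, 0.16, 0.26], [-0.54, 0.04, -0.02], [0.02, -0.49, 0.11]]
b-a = [[-0.32, 2.95, -2.04], [-4.11, 1.09, -3.02], [2.62, -1.65, 0.76]]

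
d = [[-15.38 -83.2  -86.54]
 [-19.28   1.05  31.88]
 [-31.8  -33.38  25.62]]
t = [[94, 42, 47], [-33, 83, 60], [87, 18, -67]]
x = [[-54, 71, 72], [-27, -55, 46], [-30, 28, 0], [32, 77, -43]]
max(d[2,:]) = 25.62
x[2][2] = 0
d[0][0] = -15.38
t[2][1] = 18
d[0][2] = -86.54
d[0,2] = -86.54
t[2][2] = -67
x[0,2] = 72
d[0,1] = -83.2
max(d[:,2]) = 31.88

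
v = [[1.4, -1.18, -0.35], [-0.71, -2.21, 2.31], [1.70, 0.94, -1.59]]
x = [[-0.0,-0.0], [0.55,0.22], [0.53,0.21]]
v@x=[[-0.83, -0.33], [0.01, -0.00], [-0.33, -0.13]]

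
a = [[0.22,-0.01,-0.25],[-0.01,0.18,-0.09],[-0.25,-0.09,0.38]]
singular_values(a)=[0.57, 0.19, 0.01]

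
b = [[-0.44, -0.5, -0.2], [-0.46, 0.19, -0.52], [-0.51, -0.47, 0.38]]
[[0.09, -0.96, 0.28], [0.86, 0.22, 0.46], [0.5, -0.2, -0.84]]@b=[[0.26, -0.36, 0.59],[-0.71, -0.6, -0.11],[0.30, 0.11, -0.32]]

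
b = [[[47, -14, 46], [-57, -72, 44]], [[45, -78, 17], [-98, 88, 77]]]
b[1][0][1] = -78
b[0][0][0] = 47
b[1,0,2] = 17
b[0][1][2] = 44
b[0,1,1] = -72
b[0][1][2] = 44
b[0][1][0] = -57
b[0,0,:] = [47, -14, 46]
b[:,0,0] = [47, 45]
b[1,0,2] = 17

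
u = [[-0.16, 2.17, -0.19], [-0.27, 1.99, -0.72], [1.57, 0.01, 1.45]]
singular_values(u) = [3.09, 2.07, 0.23]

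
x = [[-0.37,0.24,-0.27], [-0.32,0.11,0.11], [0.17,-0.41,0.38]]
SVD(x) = [[-0.65, -0.22, 0.73], [-0.25, -0.84, -0.48], [0.72, -0.49, 0.5]] @ diag([0.7752638235526789, 0.35087458743660266, 0.10608028931745421]) @ [[0.57, -0.62, 0.54], [0.76, 0.16, -0.62], [-0.30, -0.77, -0.56]]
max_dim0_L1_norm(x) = 0.86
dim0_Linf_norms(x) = [0.37, 0.41, 0.38]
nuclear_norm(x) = 1.23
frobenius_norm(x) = 0.86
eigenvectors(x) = [[(-0.76+0j), (0.3+0.08j), 0.30-0.08j],  [-0.62+0.00j, (-0.23+0.56j), -0.23-0.56j],  [(-0.2+0j), -0.74+0.00j, -0.74-0.00j]]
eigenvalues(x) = [(-0.25+0j), (0.18+0.29j), (0.18-0.29j)]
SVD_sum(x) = [[-0.29, 0.31, -0.27], [-0.11, 0.12, -0.1], [0.32, -0.34, 0.30]] + [[-0.06, -0.01, 0.05], [-0.23, -0.05, 0.19], [-0.13, -0.03, 0.11]] + [[-0.02, -0.06, -0.04], [0.02, 0.04, 0.03], [-0.02, -0.04, -0.03]]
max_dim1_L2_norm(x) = 0.58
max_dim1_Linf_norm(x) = 0.41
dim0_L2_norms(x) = [0.52, 0.49, 0.48]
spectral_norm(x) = 0.78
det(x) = -0.03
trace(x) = 0.12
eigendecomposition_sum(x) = [[(-0.24-0j), 0.04-0.00j, -0.11+0.00j],[(-0.2-0j), 0.03-0.00j, (-0.09+0j)],[-0.06-0.00j, 0.01-0.00j, -0.03+0.00j]] + [[-0.06+0.04j, 0.10-0.03j, (-0.08-0.04j)], [-0.06-0.13j, 0.04+0.20j, (0.1-0.14j)], [0.12-0.13j, -0.21+0.14j, (0.2+0.05j)]] + [[(-0.06-0.04j), 0.10+0.03j, (-0.08+0.04j)], [-0.06+0.13j, 0.04-0.20j, 0.10+0.14j], [(0.12+0.13j), -0.21-0.14j, 0.20-0.05j]]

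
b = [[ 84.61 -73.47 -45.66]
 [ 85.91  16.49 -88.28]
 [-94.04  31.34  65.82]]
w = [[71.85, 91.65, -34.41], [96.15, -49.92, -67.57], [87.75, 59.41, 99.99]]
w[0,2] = -34.41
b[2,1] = 31.34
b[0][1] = -73.47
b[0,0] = 84.61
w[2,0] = 87.75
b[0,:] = [84.61, -73.47, -45.66]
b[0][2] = -45.66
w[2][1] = 59.41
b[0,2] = -45.66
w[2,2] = 99.99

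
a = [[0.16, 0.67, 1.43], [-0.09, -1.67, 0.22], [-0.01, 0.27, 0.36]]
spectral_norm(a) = 1.92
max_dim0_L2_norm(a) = 1.82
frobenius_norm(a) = 2.36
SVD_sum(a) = [[0.11, 1.11, 0.54], [-0.12, -1.26, -0.62], [0.03, 0.36, 0.17]] + [[0.04, -0.44, 0.89], [0.04, -0.41, 0.83], [0.01, -0.09, 0.18]] + [[0.01, -0.0, -0.00], [-0.00, 0.0, 0.00], [-0.05, 0.00, 0.0]]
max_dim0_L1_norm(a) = 2.61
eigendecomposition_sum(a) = [[(0.02-0j),0.43-0.00j,-0.06+0.00j], [(-0.08+0j),-1.67+0.00j,0.24-0.00j], [0.01-0.00j,0.22-0.00j,-0.03+0.00j]] + [[(0.07+0.19j), 0.12-0.15j, (0.75-1.53j)], [(-0-0.01j), -0.00+0.01j, (-0.01+0.06j)], [(-0.01+0.02j), 0.02-0.00j, 0.20-0.07j]] + [[(0.07-0.19j), 0.12+0.15j, 0.75+1.53j], [(-0+0.01j), -0.00-0.01j, (-0.01-0.06j)], [-0.01-0.02j, (0.02+0j), 0.20+0.07j]]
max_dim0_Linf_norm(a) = 1.67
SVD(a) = [[-0.65,-0.72,-0.25],[0.73,-0.68,0.05],[-0.21,-0.15,0.97]] @ diag([1.9161716224483751, 1.3757538533990195, 0.0546593832869529]) @ [[-0.09, -0.90, -0.44],[-0.04, 0.44, -0.9],[-1.0, 0.06, 0.07]]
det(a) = -0.14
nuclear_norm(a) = 3.35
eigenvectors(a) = [[0.25+0.00j, -0.99+0.00j, (-0.99-0j)], [-0.96+0.00j, 0.04-0.01j, (0.04+0.01j)], [0.13+0.00j, (-0.09-0.08j), -0.09+0.08j]]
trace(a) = -1.15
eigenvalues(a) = [(-1.68+0j), (0.26+0.13j), (0.26-0.13j)]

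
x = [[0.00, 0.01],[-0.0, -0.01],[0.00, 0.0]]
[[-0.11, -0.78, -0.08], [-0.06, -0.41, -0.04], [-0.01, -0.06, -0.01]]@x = [[0.0, 0.01],[0.0, 0.0],[0.0, 0.00]]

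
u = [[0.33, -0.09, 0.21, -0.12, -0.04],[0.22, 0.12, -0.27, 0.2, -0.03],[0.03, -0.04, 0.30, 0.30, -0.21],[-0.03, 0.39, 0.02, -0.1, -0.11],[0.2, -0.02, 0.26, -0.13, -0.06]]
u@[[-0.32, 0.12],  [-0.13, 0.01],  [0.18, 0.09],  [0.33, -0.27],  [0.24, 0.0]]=[[-0.11, 0.09], [-0.08, -0.05], [0.10, -0.05], [-0.10, 0.03], [-0.07, 0.08]]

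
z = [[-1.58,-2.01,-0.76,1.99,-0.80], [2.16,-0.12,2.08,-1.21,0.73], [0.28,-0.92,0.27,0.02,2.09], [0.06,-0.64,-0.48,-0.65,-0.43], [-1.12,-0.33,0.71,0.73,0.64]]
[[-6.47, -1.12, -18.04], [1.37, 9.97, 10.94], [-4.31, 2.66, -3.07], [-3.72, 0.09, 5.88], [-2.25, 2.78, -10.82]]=z @ [[2.1, -0.07, 2.99],  [3.97, -2.02, 0.56],  [0.25, 4.14, -1.57],  [2.26, -1.13, -7.27],  [-0.65, -0.13, -1.35]]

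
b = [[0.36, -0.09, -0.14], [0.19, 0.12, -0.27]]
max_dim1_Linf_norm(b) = 0.36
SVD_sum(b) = [[0.31, 0.01, -0.22], [0.26, 0.01, -0.18]] + [[0.05,-0.10,0.08], [-0.07,0.11,-0.09]]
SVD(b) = [[-0.77,-0.64], [-0.64,0.77]] @ diag([0.4870770768230168, 0.20846083860894574]) @ [[-0.82, -0.02, 0.58], [-0.41, 0.72, -0.56]]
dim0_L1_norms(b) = [0.55, 0.21, 0.41]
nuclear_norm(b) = 0.70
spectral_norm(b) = 0.49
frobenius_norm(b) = 0.53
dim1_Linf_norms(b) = [0.36, 0.27]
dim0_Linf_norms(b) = [0.36, 0.12, 0.27]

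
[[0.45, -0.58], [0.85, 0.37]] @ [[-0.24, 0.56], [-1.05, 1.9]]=[[0.50, -0.85],[-0.59, 1.18]]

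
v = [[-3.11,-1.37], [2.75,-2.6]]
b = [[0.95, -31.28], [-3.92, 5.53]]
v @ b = [[2.42, 89.7], [12.80, -100.4]]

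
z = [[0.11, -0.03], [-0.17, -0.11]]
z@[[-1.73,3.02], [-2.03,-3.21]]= [[-0.13, 0.43], [0.52, -0.16]]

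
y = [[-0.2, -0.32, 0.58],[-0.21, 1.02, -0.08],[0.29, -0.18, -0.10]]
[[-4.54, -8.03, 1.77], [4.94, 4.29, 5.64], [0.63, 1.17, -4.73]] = y@[[4.47, 2.77, -15.19], [5.51, 3.94, 2.33], [-3.24, -10.71, -0.9]]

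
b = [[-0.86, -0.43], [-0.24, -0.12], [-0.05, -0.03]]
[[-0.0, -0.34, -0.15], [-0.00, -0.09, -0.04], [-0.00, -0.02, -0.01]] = b @[[-0.18, 0.31, 0.05],  [0.37, 0.17, 0.25]]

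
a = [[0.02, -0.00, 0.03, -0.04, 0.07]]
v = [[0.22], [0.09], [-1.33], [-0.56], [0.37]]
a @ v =[[0.01]]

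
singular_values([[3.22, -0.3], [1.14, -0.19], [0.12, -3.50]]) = [3.7, 3.22]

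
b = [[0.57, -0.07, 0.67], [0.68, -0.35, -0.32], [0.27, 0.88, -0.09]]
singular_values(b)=[0.98, 0.93, 0.71]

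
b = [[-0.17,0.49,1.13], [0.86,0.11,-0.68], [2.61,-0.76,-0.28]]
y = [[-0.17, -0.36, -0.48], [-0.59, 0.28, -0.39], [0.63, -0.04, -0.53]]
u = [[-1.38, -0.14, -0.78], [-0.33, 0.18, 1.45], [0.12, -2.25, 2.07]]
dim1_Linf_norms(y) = [0.48, 0.59, 0.63]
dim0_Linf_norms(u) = [1.38, 2.25, 2.07]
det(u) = -5.70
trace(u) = 0.87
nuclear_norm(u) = 5.91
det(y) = 0.30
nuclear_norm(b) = 4.62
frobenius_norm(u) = 3.76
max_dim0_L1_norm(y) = 1.4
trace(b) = -0.34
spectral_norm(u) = 3.24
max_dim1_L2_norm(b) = 2.73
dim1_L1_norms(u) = [2.3, 1.96, 4.44]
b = u @ y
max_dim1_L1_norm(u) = 4.44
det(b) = -1.72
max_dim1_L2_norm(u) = 3.06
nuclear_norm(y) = 2.13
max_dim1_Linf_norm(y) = 0.63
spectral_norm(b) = 2.92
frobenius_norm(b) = 3.20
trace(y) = -0.42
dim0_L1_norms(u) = [1.83, 2.57, 4.3]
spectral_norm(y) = 0.90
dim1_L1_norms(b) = [1.79, 1.65, 3.65]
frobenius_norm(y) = 1.28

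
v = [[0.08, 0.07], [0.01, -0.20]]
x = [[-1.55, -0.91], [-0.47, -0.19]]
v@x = [[-0.16,-0.09], [0.08,0.03]]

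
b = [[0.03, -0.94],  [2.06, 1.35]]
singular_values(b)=[2.52, 0.79]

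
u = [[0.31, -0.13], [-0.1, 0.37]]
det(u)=0.102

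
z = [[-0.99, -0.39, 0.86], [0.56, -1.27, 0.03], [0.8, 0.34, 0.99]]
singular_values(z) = [1.4, 1.37, 1.3]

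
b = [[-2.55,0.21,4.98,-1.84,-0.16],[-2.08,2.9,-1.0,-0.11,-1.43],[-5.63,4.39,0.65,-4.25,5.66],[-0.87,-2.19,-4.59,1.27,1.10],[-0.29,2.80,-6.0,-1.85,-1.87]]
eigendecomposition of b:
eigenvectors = [[(-0.03-0.37j), (-0.03+0.37j), (-0.65+0j), 0.45+0.02j, 0.45-0.02j], [(0.02+0.05j), 0.02-0.05j, (-0.4+0j), -0.08+0.35j, (-0.08-0.35j)], [(0.6+0j), 0.60-0.00j, (-0.12+0j), 0.21+0.24j, 0.21-0.24j], [0.24+0.32j, 0.24-0.32j, (-0.36+0j), -0.74+0.00j, (-0.74-0j)], [(-0.09+0.57j), (-0.09-0.57j), (-0.53+0j), -0.08-0.06j, -0.08+0.06j]]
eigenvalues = [(-1.41+6.96j), (-1.41-6.96j), (-2.66+0j), (2.94+2.65j), (2.94-2.65j)]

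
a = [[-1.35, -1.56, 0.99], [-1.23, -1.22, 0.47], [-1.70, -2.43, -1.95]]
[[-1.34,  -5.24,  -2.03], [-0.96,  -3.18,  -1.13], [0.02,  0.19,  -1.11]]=a @ [[0.45, -0.93, -1.33], [0.12, 2.58, 1.98], [-0.55, -2.5, -0.74]]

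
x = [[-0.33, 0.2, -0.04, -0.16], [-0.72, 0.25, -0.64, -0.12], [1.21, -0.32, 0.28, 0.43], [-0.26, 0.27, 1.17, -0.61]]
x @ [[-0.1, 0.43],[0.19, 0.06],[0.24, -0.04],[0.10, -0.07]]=[[0.05,-0.12], [-0.05,-0.26], [-0.07,0.46], [0.3,-0.10]]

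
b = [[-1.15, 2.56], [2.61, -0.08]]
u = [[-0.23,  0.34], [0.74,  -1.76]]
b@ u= [[2.16, -4.9], [-0.66, 1.03]]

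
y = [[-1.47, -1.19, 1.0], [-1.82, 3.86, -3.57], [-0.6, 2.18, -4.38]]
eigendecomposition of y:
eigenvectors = [[0.18,-0.93,-0.24], [-0.94,-0.35,0.38], [-0.29,-0.08,0.89]]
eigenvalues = [3.12, -1.83, -3.28]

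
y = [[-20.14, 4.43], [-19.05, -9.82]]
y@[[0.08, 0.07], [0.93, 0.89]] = [[2.51, 2.53], [-10.66, -10.07]]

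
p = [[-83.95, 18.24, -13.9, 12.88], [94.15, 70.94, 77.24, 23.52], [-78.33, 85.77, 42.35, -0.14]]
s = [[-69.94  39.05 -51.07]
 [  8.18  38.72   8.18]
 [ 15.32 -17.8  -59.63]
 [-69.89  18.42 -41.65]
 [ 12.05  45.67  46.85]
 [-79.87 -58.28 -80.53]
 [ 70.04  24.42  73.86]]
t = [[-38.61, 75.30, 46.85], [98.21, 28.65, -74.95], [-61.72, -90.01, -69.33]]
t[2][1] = -90.01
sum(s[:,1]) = 90.2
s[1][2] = 8.18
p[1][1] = 70.94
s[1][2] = 8.18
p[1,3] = 23.52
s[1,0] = 8.18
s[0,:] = [-69.94, 39.05, -51.07]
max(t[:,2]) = 46.85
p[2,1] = 85.77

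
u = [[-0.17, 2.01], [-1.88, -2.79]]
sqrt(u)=[[1.75, 1.86],[-1.74, -0.67]]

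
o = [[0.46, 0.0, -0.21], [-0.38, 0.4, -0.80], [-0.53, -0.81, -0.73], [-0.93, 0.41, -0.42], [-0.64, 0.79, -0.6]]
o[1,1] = 0.396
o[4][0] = -0.644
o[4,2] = -0.595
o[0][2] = -0.214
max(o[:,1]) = 0.787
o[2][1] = -0.813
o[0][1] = 0.003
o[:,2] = [-0.214, -0.805, -0.73, -0.419, -0.595]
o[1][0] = -0.379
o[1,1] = 0.396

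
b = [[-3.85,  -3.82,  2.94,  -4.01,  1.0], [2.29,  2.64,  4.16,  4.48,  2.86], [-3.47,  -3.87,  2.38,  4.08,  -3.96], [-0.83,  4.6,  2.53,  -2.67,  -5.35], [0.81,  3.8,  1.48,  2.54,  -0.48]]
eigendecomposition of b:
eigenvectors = [[(0.25-0.24j), 0.25+0.24j, (0.68+0j), -0.80+0.00j, -0.80-0.00j], [-0.62+0.00j, (-0.62-0j), (-0.35+0j), 0.14+0.21j, 0.14-0.21j], [(0.13-0.49j), 0.13+0.49j, -0.20+0.00j, -0.23-0.29j, -0.23+0.29j], [(-0.18-0.14j), -0.18+0.14j, 0.61+0.00j, 0.17+0.22j, 0.17-0.22j], [-0.41+0.13j, -0.41-0.13j, -0.08+0.00j, 0.25-0.09j, 0.25+0.09j]]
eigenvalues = [(4.04+4.54j), (4.04-4.54j), (-6.45+0j), (-1.8+3.3j), (-1.8-3.3j)]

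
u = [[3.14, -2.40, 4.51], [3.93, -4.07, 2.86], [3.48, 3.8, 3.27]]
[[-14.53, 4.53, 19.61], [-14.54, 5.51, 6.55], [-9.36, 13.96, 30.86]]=u @ [[-1.92,3.03,0.71], [0.63,1.27,2.85], [-1.55,-0.43,5.37]]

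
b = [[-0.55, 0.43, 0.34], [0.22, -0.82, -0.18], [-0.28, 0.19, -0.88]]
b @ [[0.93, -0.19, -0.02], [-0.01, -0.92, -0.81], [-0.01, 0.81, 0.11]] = [[-0.52, -0.02, -0.3],[0.21, 0.57, 0.64],[-0.25, -0.83, -0.25]]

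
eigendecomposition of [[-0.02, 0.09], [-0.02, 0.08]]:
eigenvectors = [[-0.97, -0.76], [-0.25, -0.65]]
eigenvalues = [0.0, 0.06]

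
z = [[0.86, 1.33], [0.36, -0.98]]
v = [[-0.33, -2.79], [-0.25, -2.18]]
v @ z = [[-1.29,2.3],[-1.0,1.80]]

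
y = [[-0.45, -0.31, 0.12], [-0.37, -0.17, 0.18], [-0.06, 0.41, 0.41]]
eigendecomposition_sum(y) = [[-0.44, -0.33, 0.10],[-0.33, -0.25, 0.08],[0.10, 0.07, -0.02]] + [[-0.0,0.00,-0.0], [0.0,-0.0,0.00], [-0.0,0.00,-0.0]] + [[-0.01, 0.02, 0.02],[-0.04, 0.08, 0.1],[-0.16, 0.33, 0.43]]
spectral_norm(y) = 0.71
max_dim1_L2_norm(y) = 0.58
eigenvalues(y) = [-0.71, -0.0, 0.51]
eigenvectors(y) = [[0.78, 0.55, 0.05],  [0.59, -0.55, 0.23],  [-0.18, 0.63, 0.97]]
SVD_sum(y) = [[-0.45, -0.32, 0.11], [-0.34, -0.24, 0.09], [0.08, 0.06, -0.02]] + [[-0.0, 0.01, 0.01], [-0.03, 0.08, 0.09], [-0.14, 0.35, 0.43]] + [[-0.0, 0.0, -0.00], [0.00, -0.00, 0.00], [-0.0, 0.00, -0.0]]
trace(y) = -0.21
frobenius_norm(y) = 0.92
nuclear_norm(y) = 1.30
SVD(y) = [[-0.79,-0.02,0.62],[-0.60,-0.21,-0.77],[0.14,-0.98,0.15]] @ diag([0.7117673667540142, 0.5868346133436244, 0.003514570513687392]) @ [[0.8, 0.57, -0.20], [0.25, -0.61, -0.75], [-0.55, 0.55, -0.63]]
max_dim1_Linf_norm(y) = 0.45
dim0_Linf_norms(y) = [0.45, 0.41, 0.41]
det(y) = 0.00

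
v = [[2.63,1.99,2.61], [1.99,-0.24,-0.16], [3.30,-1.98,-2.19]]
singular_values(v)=[4.76, 4.32, 0.0]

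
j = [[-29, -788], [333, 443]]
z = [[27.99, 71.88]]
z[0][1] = 71.88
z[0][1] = 71.88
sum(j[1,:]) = 776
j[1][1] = 443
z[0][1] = 71.88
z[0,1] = 71.88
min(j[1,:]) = 333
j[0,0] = -29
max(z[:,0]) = 27.99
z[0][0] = 27.99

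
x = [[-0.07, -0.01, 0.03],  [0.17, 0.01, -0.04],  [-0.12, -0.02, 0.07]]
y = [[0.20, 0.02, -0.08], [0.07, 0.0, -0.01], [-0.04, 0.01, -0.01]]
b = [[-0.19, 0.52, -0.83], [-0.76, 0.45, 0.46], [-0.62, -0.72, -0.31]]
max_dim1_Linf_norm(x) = 0.17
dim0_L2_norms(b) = [1.0, 1.0, 1.0]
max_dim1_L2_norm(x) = 0.17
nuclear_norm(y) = 0.26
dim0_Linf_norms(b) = [0.76, 0.72, 0.83]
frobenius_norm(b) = 1.73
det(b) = -0.99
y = b @ x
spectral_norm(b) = 1.00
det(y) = -0.00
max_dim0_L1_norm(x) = 0.36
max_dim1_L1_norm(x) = 0.22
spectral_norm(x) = 0.23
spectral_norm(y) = 0.23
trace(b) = -0.05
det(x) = 0.00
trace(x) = 0.01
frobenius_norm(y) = 0.23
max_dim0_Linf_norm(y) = 0.2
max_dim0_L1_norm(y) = 0.31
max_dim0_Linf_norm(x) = 0.17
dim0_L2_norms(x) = [0.22, 0.02, 0.09]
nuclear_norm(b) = 2.99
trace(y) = 0.19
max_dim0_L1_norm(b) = 1.69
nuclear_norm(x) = 0.27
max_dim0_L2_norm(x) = 0.22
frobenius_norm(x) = 0.24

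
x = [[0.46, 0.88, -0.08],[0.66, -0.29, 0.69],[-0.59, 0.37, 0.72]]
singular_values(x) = [1.0, 1.0, 0.99]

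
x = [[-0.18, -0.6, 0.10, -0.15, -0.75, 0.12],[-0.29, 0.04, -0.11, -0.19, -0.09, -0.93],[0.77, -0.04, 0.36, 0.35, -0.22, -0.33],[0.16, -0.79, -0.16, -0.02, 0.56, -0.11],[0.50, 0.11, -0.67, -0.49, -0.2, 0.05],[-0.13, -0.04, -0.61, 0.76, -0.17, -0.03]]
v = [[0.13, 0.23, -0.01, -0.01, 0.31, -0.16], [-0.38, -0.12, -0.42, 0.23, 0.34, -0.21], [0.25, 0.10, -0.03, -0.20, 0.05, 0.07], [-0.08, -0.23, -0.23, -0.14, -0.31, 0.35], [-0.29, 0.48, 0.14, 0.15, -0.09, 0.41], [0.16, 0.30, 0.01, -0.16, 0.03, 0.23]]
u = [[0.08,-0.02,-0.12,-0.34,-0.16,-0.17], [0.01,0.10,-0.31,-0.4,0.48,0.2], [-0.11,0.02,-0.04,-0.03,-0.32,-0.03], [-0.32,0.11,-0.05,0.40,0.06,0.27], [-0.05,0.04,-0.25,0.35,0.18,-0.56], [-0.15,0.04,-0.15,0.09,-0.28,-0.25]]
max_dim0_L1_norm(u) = 1.61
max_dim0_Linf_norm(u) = 0.56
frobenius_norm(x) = 2.45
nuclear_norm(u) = 2.71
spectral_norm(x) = 1.01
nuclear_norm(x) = 6.00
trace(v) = -0.02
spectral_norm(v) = 0.88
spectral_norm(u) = 0.87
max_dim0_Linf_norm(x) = 0.93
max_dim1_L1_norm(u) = 1.5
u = v @ x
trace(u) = 0.47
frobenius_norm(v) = 1.39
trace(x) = -0.03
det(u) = -0.00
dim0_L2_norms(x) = [1.0, 1.0, 1.0, 1.0, 1.0, 1.0]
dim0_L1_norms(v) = [1.29, 1.46, 0.84, 0.89, 1.13, 1.43]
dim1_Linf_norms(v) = [0.31, 0.42, 0.25, 0.35, 0.48, 0.3]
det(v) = -0.00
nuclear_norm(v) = 2.71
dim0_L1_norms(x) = [2.03, 1.62, 2.01, 1.96, 1.99, 1.57]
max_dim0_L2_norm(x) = 1.0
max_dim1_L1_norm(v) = 1.7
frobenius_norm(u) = 1.39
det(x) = 1.00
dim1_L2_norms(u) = [0.44, 0.73, 0.34, 0.59, 0.73, 0.44]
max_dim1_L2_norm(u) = 0.73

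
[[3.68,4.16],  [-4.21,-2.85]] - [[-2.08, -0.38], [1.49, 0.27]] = [[5.76, 4.54], [-5.7, -3.12]]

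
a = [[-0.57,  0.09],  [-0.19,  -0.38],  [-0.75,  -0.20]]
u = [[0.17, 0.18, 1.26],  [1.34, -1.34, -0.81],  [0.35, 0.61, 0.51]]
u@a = [[-1.08, -0.31], [0.10, 0.79], [-0.7, -0.3]]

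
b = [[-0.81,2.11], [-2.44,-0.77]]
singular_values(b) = [2.57, 2.24]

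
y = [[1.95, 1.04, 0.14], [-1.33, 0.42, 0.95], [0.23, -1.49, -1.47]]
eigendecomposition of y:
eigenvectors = [[(0.55+0j), 0.31+0.05j, 0.31-0.05j],  [-0.67+0.00j, -0.66-0.05j, (-0.66+0.05j)],  [0.50+0.00j, (0.69+0j), 0.69-0.00j]]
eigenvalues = [(0.79+0j), (0.05+0.12j), (0.05-0.12j)]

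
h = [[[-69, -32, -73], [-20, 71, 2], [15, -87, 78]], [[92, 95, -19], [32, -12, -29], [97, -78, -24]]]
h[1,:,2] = [-19, -29, -24]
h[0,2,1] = -87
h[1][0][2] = -19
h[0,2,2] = 78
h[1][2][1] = -78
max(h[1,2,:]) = 97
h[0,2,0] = 15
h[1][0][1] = 95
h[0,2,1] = -87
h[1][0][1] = 95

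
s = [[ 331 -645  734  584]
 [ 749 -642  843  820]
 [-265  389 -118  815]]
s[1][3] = 820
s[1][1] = -642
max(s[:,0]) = 749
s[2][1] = 389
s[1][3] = 820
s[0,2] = 734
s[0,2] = 734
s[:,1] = [-645, -642, 389]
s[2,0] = -265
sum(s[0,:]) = 1004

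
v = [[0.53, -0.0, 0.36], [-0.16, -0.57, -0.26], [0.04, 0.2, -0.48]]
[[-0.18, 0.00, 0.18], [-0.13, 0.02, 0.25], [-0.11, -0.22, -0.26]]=v @[[-0.54, -0.25, 0.13],[0.25, -0.14, -0.62],[0.29, 0.38, 0.3]]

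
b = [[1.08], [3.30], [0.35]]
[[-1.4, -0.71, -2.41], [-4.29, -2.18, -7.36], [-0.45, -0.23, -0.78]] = b@[[-1.3, -0.66, -2.23]]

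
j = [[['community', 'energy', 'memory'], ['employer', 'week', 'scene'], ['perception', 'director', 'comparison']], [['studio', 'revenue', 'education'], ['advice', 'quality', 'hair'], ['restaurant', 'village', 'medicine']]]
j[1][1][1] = 'quality'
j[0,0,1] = 'energy'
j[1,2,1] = 'village'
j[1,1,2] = 'hair'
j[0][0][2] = 'memory'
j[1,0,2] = 'education'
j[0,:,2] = ['memory', 'scene', 'comparison']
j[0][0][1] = 'energy'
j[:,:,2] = [['memory', 'scene', 'comparison'], ['education', 'hair', 'medicine']]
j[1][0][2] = 'education'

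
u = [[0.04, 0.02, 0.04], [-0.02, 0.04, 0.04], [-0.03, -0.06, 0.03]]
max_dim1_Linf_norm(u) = 0.06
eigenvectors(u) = [[0.80+0.00j, -0.21-0.44j, -0.21+0.44j], [-0.49+0.00j, 0.08-0.52j, 0.08+0.52j], [0.34+0.00j, 0.70+0.00j, (0.7-0j)]]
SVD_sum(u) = [[0.02,0.04,0.01],  [0.01,0.03,0.01],  [-0.03,-0.05,-0.01]] + [[-0.01, -0.0, 0.03], [-0.01, -0.00, 0.04], [-0.01, -0.00, 0.04]] + [[0.03, -0.01, 0.01], [-0.03, 0.01, -0.00], [0.01, -0.00, 0.00]]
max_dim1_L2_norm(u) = 0.07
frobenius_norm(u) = 0.11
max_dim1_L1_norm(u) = 0.12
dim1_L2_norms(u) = [0.06, 0.06, 0.07]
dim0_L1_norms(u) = [0.09, 0.12, 0.11]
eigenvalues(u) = [(0.04+0j), (0.03+0.06j), (0.03-0.06j)]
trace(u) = 0.11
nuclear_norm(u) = 0.19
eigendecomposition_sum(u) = [[0.03-0.00j, (-0.02-0j), 0.01-0.00j], [(-0.02+0j), 0.01+0.00j, (-0.01+0j)], [0.01-0.00j, -0.01-0.00j, 0.00-0.00j]] + [[(0.01+0.01j),0.02+0.01j,0.01-0.02j], [-0.00+0.02j,(0.01+0.02j),0.02-0.01j], [(-0.02+0j),(-0.03+0.02j),0.01+0.03j]] + [[(0.01-0.01j), (0.02-0.01j), (0.01+0.02j)], [(-0-0.02j), (0.01-0.02j), 0.02+0.01j], [-0.02-0.00j, -0.03-0.02j, 0.01-0.03j]]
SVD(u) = [[0.52, -0.43, -0.74],[0.43, -0.62, 0.66],[-0.74, -0.66, -0.14]] @ diag([0.08122789218540527, 0.06373978452910174, 0.0440371365928787]) @ [[0.42, 0.88, 0.20],[0.24, 0.10, -0.97],[-0.87, 0.46, -0.17]]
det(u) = 0.00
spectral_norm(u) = 0.08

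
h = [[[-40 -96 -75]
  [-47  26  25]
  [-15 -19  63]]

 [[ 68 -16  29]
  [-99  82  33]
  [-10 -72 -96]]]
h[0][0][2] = -75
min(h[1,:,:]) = -99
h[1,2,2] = -96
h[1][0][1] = -16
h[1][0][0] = 68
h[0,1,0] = -47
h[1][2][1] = -72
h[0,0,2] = -75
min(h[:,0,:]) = -96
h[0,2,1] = -19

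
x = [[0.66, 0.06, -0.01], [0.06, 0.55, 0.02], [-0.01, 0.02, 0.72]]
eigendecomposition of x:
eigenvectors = [[-0.4, 0.91, -0.07], [0.91, 0.41, 0.09], [-0.11, 0.03, 0.99]]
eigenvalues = [0.52, 0.69, 0.72]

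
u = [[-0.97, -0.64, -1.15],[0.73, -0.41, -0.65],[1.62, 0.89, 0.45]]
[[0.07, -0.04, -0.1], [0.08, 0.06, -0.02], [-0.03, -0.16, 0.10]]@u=[[-0.26, -0.12, -0.1], [-0.07, -0.09, -0.14], [0.07, 0.17, 0.18]]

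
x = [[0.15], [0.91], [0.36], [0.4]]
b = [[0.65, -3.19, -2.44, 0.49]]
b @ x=[[-3.49]]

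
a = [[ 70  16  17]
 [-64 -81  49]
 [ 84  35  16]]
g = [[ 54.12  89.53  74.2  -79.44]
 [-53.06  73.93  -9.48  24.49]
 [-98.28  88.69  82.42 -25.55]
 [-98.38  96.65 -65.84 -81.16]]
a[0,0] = 70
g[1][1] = 73.93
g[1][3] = 24.49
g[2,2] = 82.42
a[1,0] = -64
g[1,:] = [-53.06, 73.93, -9.48, 24.49]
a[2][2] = 16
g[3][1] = 96.65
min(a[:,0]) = -64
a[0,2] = 17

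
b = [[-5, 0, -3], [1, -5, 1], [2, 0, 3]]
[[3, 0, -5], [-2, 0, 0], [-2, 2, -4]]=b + [[8, 0, -2], [-3, 5, -1], [-4, 2, -7]]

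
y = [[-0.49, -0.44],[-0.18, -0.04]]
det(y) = -0.06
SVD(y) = [[-0.97, -0.24], [-0.24, 0.97]] @ diag([0.6782164373688049, 0.08787755164298726]) @ [[0.77, 0.64], [-0.64, 0.77]]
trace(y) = -0.53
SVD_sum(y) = [[-0.5, -0.42], [-0.13, -0.11]] + [[0.01,  -0.02], [-0.05,  0.07]]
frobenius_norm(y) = 0.68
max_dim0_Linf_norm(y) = 0.49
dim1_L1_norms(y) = [0.93, 0.22]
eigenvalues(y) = [-0.63, 0.1]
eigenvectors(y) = [[-0.96, 0.6], [-0.29, -0.8]]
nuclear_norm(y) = 0.77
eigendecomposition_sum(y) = [[-0.51, -0.38], [-0.16, -0.12]] + [[0.02, -0.06], [-0.02, 0.08]]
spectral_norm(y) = 0.68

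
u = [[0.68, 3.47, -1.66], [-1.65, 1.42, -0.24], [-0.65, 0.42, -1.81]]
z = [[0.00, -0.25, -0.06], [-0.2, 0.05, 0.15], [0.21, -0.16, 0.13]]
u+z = [[0.68,3.22,-1.72], [-1.85,1.47,-0.09], [-0.44,0.26,-1.68]]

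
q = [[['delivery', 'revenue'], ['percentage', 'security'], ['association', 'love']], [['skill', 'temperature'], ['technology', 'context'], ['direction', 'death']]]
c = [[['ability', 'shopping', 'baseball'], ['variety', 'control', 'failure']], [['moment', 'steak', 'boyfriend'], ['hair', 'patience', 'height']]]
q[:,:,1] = [['revenue', 'security', 'love'], ['temperature', 'context', 'death']]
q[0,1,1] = 'security'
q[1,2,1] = 'death'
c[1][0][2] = 'boyfriend'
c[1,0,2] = 'boyfriend'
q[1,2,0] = 'direction'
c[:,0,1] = ['shopping', 'steak']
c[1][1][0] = 'hair'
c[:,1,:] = [['variety', 'control', 'failure'], ['hair', 'patience', 'height']]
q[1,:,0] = ['skill', 'technology', 'direction']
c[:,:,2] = [['baseball', 'failure'], ['boyfriend', 'height']]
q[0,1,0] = 'percentage'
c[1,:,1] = ['steak', 'patience']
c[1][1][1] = 'patience'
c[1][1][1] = 'patience'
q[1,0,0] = 'skill'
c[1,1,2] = 'height'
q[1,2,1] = 'death'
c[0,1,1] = 'control'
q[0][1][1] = 'security'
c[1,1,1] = 'patience'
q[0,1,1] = 'security'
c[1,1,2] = 'height'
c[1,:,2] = ['boyfriend', 'height']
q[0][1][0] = 'percentage'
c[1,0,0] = 'moment'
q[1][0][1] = 'temperature'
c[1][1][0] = 'hair'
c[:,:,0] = [['ability', 'variety'], ['moment', 'hair']]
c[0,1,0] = 'variety'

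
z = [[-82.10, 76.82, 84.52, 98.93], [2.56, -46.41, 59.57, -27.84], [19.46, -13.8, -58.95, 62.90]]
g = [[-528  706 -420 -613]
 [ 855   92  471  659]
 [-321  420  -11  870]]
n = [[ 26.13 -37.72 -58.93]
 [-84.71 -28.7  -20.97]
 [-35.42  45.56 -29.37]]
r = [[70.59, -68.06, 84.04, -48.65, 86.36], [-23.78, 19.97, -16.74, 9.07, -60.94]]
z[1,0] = 2.56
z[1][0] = 2.56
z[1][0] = 2.56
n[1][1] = -28.7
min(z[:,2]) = -58.95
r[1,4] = -60.94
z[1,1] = -46.41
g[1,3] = 659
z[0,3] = 98.93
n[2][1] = 45.56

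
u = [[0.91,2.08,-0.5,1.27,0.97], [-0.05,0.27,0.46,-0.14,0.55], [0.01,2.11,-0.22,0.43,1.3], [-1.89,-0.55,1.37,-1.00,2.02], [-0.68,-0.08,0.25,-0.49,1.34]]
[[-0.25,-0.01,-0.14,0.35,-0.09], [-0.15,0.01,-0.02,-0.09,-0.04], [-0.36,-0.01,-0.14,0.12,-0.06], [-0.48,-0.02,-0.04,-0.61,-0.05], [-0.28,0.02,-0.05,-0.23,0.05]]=u @ [[0.02,0.07,0.01,0.10,0.05], [-0.06,-0.01,-0.03,0.05,-0.04], [-0.06,-0.02,0.03,-0.13,-0.14], [0.01,-0.07,-0.02,0.11,-0.13], [-0.19,0.03,-0.05,-0.05,0.04]]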